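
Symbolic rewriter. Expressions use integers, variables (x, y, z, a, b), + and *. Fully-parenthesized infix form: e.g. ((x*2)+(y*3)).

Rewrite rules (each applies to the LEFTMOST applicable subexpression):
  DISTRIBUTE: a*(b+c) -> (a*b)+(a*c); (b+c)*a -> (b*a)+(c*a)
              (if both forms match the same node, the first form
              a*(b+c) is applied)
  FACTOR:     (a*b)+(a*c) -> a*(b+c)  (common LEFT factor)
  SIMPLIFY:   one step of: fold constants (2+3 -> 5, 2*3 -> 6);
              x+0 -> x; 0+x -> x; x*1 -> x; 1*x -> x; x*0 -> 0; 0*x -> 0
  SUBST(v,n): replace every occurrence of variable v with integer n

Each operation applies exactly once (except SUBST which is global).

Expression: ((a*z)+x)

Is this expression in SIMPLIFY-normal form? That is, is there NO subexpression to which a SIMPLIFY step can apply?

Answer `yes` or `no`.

Expression: ((a*z)+x)
Scanning for simplifiable subexpressions (pre-order)...
  at root: ((a*z)+x) (not simplifiable)
  at L: (a*z) (not simplifiable)
Result: no simplifiable subexpression found -> normal form.

Answer: yes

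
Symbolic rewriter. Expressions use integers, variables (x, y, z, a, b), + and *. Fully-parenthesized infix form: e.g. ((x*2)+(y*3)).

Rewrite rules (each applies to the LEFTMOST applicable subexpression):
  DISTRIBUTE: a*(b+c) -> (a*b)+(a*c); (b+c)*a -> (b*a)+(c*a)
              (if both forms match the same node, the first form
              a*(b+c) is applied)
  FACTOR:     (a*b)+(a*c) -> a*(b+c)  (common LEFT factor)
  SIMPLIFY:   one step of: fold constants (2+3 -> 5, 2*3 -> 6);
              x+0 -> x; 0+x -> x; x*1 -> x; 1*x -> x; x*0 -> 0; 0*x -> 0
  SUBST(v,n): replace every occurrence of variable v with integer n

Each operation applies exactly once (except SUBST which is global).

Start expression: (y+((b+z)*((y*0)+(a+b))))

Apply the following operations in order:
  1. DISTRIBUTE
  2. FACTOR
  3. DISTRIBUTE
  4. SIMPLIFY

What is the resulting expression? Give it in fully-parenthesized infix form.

Start: (y+((b+z)*((y*0)+(a+b))))
Apply DISTRIBUTE at R (target: ((b+z)*((y*0)+(a+b)))): (y+((b+z)*((y*0)+(a+b)))) -> (y+(((b+z)*(y*0))+((b+z)*(a+b))))
Apply FACTOR at R (target: (((b+z)*(y*0))+((b+z)*(a+b)))): (y+(((b+z)*(y*0))+((b+z)*(a+b)))) -> (y+((b+z)*((y*0)+(a+b))))
Apply DISTRIBUTE at R (target: ((b+z)*((y*0)+(a+b)))): (y+((b+z)*((y*0)+(a+b)))) -> (y+(((b+z)*(y*0))+((b+z)*(a+b))))
Apply SIMPLIFY at RLR (target: (y*0)): (y+(((b+z)*(y*0))+((b+z)*(a+b)))) -> (y+(((b+z)*0)+((b+z)*(a+b))))

Answer: (y+(((b+z)*0)+((b+z)*(a+b))))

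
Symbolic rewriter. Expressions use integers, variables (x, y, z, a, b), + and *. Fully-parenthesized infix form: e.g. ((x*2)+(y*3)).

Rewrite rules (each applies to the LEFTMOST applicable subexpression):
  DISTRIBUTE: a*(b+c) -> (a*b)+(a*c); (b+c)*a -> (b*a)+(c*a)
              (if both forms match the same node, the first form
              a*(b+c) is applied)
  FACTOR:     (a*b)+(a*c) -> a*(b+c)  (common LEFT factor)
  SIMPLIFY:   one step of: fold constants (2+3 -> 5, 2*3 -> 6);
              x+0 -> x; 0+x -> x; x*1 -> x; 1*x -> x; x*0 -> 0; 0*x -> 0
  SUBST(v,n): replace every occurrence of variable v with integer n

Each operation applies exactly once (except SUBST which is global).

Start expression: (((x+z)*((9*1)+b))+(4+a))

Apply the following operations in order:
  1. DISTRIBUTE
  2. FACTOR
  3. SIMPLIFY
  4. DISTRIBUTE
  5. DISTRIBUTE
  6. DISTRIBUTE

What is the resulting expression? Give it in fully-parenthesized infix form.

Answer: ((((x*9)+(z*9))+((x*b)+(z*b)))+(4+a))

Derivation:
Start: (((x+z)*((9*1)+b))+(4+a))
Apply DISTRIBUTE at L (target: ((x+z)*((9*1)+b))): (((x+z)*((9*1)+b))+(4+a)) -> ((((x+z)*(9*1))+((x+z)*b))+(4+a))
Apply FACTOR at L (target: (((x+z)*(9*1))+((x+z)*b))): ((((x+z)*(9*1))+((x+z)*b))+(4+a)) -> (((x+z)*((9*1)+b))+(4+a))
Apply SIMPLIFY at LRL (target: (9*1)): (((x+z)*((9*1)+b))+(4+a)) -> (((x+z)*(9+b))+(4+a))
Apply DISTRIBUTE at L (target: ((x+z)*(9+b))): (((x+z)*(9+b))+(4+a)) -> ((((x+z)*9)+((x+z)*b))+(4+a))
Apply DISTRIBUTE at LL (target: ((x+z)*9)): ((((x+z)*9)+((x+z)*b))+(4+a)) -> ((((x*9)+(z*9))+((x+z)*b))+(4+a))
Apply DISTRIBUTE at LR (target: ((x+z)*b)): ((((x*9)+(z*9))+((x+z)*b))+(4+a)) -> ((((x*9)+(z*9))+((x*b)+(z*b)))+(4+a))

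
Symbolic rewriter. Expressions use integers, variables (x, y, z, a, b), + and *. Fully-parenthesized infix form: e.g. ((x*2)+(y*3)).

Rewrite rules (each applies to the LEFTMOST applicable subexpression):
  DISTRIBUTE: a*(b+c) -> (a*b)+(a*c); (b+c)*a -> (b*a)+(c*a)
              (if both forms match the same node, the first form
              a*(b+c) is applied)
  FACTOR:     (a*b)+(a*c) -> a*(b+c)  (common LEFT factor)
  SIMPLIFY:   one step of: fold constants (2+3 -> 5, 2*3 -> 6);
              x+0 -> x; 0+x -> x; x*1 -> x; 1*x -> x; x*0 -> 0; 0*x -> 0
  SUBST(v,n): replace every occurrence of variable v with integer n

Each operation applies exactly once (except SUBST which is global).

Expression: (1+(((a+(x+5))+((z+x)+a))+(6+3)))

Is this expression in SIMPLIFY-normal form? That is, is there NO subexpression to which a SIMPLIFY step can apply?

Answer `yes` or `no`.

Answer: no

Derivation:
Expression: (1+(((a+(x+5))+((z+x)+a))+(6+3)))
Scanning for simplifiable subexpressions (pre-order)...
  at root: (1+(((a+(x+5))+((z+x)+a))+(6+3))) (not simplifiable)
  at R: (((a+(x+5))+((z+x)+a))+(6+3)) (not simplifiable)
  at RL: ((a+(x+5))+((z+x)+a)) (not simplifiable)
  at RLL: (a+(x+5)) (not simplifiable)
  at RLLR: (x+5) (not simplifiable)
  at RLR: ((z+x)+a) (not simplifiable)
  at RLRL: (z+x) (not simplifiable)
  at RR: (6+3) (SIMPLIFIABLE)
Found simplifiable subexpr at path RR: (6+3)
One SIMPLIFY step would give: (1+(((a+(x+5))+((z+x)+a))+9))
-> NOT in normal form.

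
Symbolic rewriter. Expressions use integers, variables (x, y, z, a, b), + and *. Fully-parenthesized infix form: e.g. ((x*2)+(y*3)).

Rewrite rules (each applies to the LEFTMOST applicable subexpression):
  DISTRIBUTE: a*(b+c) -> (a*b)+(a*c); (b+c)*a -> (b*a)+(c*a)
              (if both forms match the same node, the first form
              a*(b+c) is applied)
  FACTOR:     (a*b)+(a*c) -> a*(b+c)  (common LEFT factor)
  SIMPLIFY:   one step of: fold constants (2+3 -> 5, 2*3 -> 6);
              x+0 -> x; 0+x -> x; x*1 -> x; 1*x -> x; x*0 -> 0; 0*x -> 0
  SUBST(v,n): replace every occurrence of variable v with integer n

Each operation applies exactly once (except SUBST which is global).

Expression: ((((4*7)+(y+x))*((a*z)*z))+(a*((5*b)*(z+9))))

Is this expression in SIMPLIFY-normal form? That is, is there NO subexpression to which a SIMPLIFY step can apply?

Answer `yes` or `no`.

Expression: ((((4*7)+(y+x))*((a*z)*z))+(a*((5*b)*(z+9))))
Scanning for simplifiable subexpressions (pre-order)...
  at root: ((((4*7)+(y+x))*((a*z)*z))+(a*((5*b)*(z+9)))) (not simplifiable)
  at L: (((4*7)+(y+x))*((a*z)*z)) (not simplifiable)
  at LL: ((4*7)+(y+x)) (not simplifiable)
  at LLL: (4*7) (SIMPLIFIABLE)
  at LLR: (y+x) (not simplifiable)
  at LR: ((a*z)*z) (not simplifiable)
  at LRL: (a*z) (not simplifiable)
  at R: (a*((5*b)*(z+9))) (not simplifiable)
  at RR: ((5*b)*(z+9)) (not simplifiable)
  at RRL: (5*b) (not simplifiable)
  at RRR: (z+9) (not simplifiable)
Found simplifiable subexpr at path LLL: (4*7)
One SIMPLIFY step would give: (((28+(y+x))*((a*z)*z))+(a*((5*b)*(z+9))))
-> NOT in normal form.

Answer: no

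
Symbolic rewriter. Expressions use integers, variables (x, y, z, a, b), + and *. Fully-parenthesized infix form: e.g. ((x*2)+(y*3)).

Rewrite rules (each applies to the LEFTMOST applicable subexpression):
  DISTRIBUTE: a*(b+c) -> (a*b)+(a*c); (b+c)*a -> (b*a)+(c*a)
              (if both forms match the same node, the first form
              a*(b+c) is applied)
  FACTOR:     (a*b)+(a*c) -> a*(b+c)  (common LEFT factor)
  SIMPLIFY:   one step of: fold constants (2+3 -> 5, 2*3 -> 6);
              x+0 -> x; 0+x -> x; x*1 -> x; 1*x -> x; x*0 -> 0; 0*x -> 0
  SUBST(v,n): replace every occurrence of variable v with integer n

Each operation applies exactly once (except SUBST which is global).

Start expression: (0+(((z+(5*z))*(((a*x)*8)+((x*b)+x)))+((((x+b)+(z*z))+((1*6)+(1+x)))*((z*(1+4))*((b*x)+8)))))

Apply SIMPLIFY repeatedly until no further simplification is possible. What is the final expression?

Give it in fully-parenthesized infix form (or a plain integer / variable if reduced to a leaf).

Start: (0+(((z+(5*z))*(((a*x)*8)+((x*b)+x)))+((((x+b)+(z*z))+((1*6)+(1+x)))*((z*(1+4))*((b*x)+8)))))
Step 1: at root: (0+(((z+(5*z))*(((a*x)*8)+((x*b)+x)))+((((x+b)+(z*z))+((1*6)+(1+x)))*((z*(1+4))*((b*x)+8))))) -> (((z+(5*z))*(((a*x)*8)+((x*b)+x)))+((((x+b)+(z*z))+((1*6)+(1+x)))*((z*(1+4))*((b*x)+8)))); overall: (0+(((z+(5*z))*(((a*x)*8)+((x*b)+x)))+((((x+b)+(z*z))+((1*6)+(1+x)))*((z*(1+4))*((b*x)+8))))) -> (((z+(5*z))*(((a*x)*8)+((x*b)+x)))+((((x+b)+(z*z))+((1*6)+(1+x)))*((z*(1+4))*((b*x)+8))))
Step 2: at RLRL: (1*6) -> 6; overall: (((z+(5*z))*(((a*x)*8)+((x*b)+x)))+((((x+b)+(z*z))+((1*6)+(1+x)))*((z*(1+4))*((b*x)+8)))) -> (((z+(5*z))*(((a*x)*8)+((x*b)+x)))+((((x+b)+(z*z))+(6+(1+x)))*((z*(1+4))*((b*x)+8))))
Step 3: at RRLR: (1+4) -> 5; overall: (((z+(5*z))*(((a*x)*8)+((x*b)+x)))+((((x+b)+(z*z))+(6+(1+x)))*((z*(1+4))*((b*x)+8)))) -> (((z+(5*z))*(((a*x)*8)+((x*b)+x)))+((((x+b)+(z*z))+(6+(1+x)))*((z*5)*((b*x)+8))))
Fixed point: (((z+(5*z))*(((a*x)*8)+((x*b)+x)))+((((x+b)+(z*z))+(6+(1+x)))*((z*5)*((b*x)+8))))

Answer: (((z+(5*z))*(((a*x)*8)+((x*b)+x)))+((((x+b)+(z*z))+(6+(1+x)))*((z*5)*((b*x)+8))))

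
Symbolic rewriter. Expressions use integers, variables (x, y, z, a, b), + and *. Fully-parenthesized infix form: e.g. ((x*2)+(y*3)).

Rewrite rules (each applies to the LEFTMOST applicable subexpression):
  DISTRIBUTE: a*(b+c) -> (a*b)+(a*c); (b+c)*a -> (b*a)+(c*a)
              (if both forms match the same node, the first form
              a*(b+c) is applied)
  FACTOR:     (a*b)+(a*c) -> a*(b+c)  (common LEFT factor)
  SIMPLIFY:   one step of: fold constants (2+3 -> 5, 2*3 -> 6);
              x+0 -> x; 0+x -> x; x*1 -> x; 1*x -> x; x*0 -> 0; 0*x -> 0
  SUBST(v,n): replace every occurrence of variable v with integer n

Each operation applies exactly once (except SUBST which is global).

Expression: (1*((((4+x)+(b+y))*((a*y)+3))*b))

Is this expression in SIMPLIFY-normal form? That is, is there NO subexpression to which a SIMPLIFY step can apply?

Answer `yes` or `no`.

Answer: no

Derivation:
Expression: (1*((((4+x)+(b+y))*((a*y)+3))*b))
Scanning for simplifiable subexpressions (pre-order)...
  at root: (1*((((4+x)+(b+y))*((a*y)+3))*b)) (SIMPLIFIABLE)
  at R: ((((4+x)+(b+y))*((a*y)+3))*b) (not simplifiable)
  at RL: (((4+x)+(b+y))*((a*y)+3)) (not simplifiable)
  at RLL: ((4+x)+(b+y)) (not simplifiable)
  at RLLL: (4+x) (not simplifiable)
  at RLLR: (b+y) (not simplifiable)
  at RLR: ((a*y)+3) (not simplifiable)
  at RLRL: (a*y) (not simplifiable)
Found simplifiable subexpr at path root: (1*((((4+x)+(b+y))*((a*y)+3))*b))
One SIMPLIFY step would give: ((((4+x)+(b+y))*((a*y)+3))*b)
-> NOT in normal form.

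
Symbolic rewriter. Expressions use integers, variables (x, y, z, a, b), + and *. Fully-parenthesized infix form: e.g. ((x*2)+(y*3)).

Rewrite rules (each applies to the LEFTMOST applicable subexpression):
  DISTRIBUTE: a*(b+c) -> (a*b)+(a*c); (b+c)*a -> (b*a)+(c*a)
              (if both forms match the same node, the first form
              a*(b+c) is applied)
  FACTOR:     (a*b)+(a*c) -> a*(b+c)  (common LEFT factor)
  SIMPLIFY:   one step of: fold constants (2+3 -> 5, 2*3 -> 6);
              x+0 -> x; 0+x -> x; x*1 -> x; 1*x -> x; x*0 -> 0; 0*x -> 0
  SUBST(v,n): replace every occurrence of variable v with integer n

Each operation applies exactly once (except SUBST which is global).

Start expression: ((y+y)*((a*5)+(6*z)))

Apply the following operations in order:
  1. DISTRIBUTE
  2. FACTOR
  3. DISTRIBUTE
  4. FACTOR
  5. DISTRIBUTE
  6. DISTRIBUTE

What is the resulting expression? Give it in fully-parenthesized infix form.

Start: ((y+y)*((a*5)+(6*z)))
Apply DISTRIBUTE at root (target: ((y+y)*((a*5)+(6*z)))): ((y+y)*((a*5)+(6*z))) -> (((y+y)*(a*5))+((y+y)*(6*z)))
Apply FACTOR at root (target: (((y+y)*(a*5))+((y+y)*(6*z)))): (((y+y)*(a*5))+((y+y)*(6*z))) -> ((y+y)*((a*5)+(6*z)))
Apply DISTRIBUTE at root (target: ((y+y)*((a*5)+(6*z)))): ((y+y)*((a*5)+(6*z))) -> (((y+y)*(a*5))+((y+y)*(6*z)))
Apply FACTOR at root (target: (((y+y)*(a*5))+((y+y)*(6*z)))): (((y+y)*(a*5))+((y+y)*(6*z))) -> ((y+y)*((a*5)+(6*z)))
Apply DISTRIBUTE at root (target: ((y+y)*((a*5)+(6*z)))): ((y+y)*((a*5)+(6*z))) -> (((y+y)*(a*5))+((y+y)*(6*z)))
Apply DISTRIBUTE at L (target: ((y+y)*(a*5))): (((y+y)*(a*5))+((y+y)*(6*z))) -> (((y*(a*5))+(y*(a*5)))+((y+y)*(6*z)))

Answer: (((y*(a*5))+(y*(a*5)))+((y+y)*(6*z)))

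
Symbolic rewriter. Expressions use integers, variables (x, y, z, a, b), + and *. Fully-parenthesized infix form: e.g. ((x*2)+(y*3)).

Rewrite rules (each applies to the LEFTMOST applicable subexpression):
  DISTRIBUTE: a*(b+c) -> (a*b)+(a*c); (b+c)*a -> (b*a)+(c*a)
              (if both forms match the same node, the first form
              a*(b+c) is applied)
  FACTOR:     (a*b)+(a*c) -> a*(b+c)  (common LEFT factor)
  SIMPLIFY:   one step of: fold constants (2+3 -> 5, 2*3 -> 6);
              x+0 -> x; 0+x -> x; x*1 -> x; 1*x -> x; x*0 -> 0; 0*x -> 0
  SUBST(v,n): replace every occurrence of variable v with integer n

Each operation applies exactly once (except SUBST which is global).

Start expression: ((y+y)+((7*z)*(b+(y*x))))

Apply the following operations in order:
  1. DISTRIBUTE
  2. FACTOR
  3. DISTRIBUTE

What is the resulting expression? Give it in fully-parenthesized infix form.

Start: ((y+y)+((7*z)*(b+(y*x))))
Apply DISTRIBUTE at R (target: ((7*z)*(b+(y*x)))): ((y+y)+((7*z)*(b+(y*x)))) -> ((y+y)+(((7*z)*b)+((7*z)*(y*x))))
Apply FACTOR at R (target: (((7*z)*b)+((7*z)*(y*x)))): ((y+y)+(((7*z)*b)+((7*z)*(y*x)))) -> ((y+y)+((7*z)*(b+(y*x))))
Apply DISTRIBUTE at R (target: ((7*z)*(b+(y*x)))): ((y+y)+((7*z)*(b+(y*x)))) -> ((y+y)+(((7*z)*b)+((7*z)*(y*x))))

Answer: ((y+y)+(((7*z)*b)+((7*z)*(y*x))))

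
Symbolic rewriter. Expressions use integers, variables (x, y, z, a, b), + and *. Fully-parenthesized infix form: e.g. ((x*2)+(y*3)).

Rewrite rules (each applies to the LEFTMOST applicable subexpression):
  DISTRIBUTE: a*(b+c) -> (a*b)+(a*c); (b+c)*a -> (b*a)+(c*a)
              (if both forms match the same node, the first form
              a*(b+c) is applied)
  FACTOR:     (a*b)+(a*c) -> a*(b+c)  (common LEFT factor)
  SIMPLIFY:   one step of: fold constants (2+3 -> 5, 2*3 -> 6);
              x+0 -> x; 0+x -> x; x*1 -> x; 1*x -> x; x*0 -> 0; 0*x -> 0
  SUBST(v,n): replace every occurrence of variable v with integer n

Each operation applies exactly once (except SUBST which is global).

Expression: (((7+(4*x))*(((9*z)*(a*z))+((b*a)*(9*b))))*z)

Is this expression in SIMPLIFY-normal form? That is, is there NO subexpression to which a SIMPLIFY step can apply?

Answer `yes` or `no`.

Expression: (((7+(4*x))*(((9*z)*(a*z))+((b*a)*(9*b))))*z)
Scanning for simplifiable subexpressions (pre-order)...
  at root: (((7+(4*x))*(((9*z)*(a*z))+((b*a)*(9*b))))*z) (not simplifiable)
  at L: ((7+(4*x))*(((9*z)*(a*z))+((b*a)*(9*b)))) (not simplifiable)
  at LL: (7+(4*x)) (not simplifiable)
  at LLR: (4*x) (not simplifiable)
  at LR: (((9*z)*(a*z))+((b*a)*(9*b))) (not simplifiable)
  at LRL: ((9*z)*(a*z)) (not simplifiable)
  at LRLL: (9*z) (not simplifiable)
  at LRLR: (a*z) (not simplifiable)
  at LRR: ((b*a)*(9*b)) (not simplifiable)
  at LRRL: (b*a) (not simplifiable)
  at LRRR: (9*b) (not simplifiable)
Result: no simplifiable subexpression found -> normal form.

Answer: yes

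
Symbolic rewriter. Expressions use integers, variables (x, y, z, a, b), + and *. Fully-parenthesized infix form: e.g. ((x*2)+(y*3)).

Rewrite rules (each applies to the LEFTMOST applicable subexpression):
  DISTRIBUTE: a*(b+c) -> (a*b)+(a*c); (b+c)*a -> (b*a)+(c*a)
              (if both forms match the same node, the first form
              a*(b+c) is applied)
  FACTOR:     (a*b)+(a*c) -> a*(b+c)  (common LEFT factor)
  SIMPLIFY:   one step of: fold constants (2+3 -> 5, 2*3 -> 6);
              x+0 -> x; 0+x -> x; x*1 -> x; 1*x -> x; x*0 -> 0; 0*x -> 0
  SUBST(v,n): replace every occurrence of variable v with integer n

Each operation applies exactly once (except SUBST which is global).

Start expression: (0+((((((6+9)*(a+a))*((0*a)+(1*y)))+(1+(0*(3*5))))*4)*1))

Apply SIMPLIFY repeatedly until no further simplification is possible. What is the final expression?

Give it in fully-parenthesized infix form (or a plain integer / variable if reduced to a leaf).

Answer: ((((15*(a+a))*y)+1)*4)

Derivation:
Start: (0+((((((6+9)*(a+a))*((0*a)+(1*y)))+(1+(0*(3*5))))*4)*1))
Step 1: at root: (0+((((((6+9)*(a+a))*((0*a)+(1*y)))+(1+(0*(3*5))))*4)*1)) -> ((((((6+9)*(a+a))*((0*a)+(1*y)))+(1+(0*(3*5))))*4)*1); overall: (0+((((((6+9)*(a+a))*((0*a)+(1*y)))+(1+(0*(3*5))))*4)*1)) -> ((((((6+9)*(a+a))*((0*a)+(1*y)))+(1+(0*(3*5))))*4)*1)
Step 2: at root: ((((((6+9)*(a+a))*((0*a)+(1*y)))+(1+(0*(3*5))))*4)*1) -> (((((6+9)*(a+a))*((0*a)+(1*y)))+(1+(0*(3*5))))*4); overall: ((((((6+9)*(a+a))*((0*a)+(1*y)))+(1+(0*(3*5))))*4)*1) -> (((((6+9)*(a+a))*((0*a)+(1*y)))+(1+(0*(3*5))))*4)
Step 3: at LLLL: (6+9) -> 15; overall: (((((6+9)*(a+a))*((0*a)+(1*y)))+(1+(0*(3*5))))*4) -> ((((15*(a+a))*((0*a)+(1*y)))+(1+(0*(3*5))))*4)
Step 4: at LLRL: (0*a) -> 0; overall: ((((15*(a+a))*((0*a)+(1*y)))+(1+(0*(3*5))))*4) -> ((((15*(a+a))*(0+(1*y)))+(1+(0*(3*5))))*4)
Step 5: at LLR: (0+(1*y)) -> (1*y); overall: ((((15*(a+a))*(0+(1*y)))+(1+(0*(3*5))))*4) -> ((((15*(a+a))*(1*y))+(1+(0*(3*5))))*4)
Step 6: at LLR: (1*y) -> y; overall: ((((15*(a+a))*(1*y))+(1+(0*(3*5))))*4) -> ((((15*(a+a))*y)+(1+(0*(3*5))))*4)
Step 7: at LRR: (0*(3*5)) -> 0; overall: ((((15*(a+a))*y)+(1+(0*(3*5))))*4) -> ((((15*(a+a))*y)+(1+0))*4)
Step 8: at LR: (1+0) -> 1; overall: ((((15*(a+a))*y)+(1+0))*4) -> ((((15*(a+a))*y)+1)*4)
Fixed point: ((((15*(a+a))*y)+1)*4)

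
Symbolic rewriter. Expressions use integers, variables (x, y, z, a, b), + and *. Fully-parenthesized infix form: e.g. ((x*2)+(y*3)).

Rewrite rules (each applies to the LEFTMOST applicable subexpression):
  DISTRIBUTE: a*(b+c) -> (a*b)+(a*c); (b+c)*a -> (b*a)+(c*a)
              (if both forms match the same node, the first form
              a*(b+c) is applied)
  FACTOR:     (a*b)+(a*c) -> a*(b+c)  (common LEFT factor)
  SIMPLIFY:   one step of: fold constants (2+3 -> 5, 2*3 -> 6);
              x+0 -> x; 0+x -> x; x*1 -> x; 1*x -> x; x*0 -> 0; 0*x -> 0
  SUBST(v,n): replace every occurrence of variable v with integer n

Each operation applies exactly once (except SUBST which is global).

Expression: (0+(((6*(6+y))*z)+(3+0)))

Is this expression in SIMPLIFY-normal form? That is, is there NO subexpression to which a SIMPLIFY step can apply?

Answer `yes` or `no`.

Answer: no

Derivation:
Expression: (0+(((6*(6+y))*z)+(3+0)))
Scanning for simplifiable subexpressions (pre-order)...
  at root: (0+(((6*(6+y))*z)+(3+0))) (SIMPLIFIABLE)
  at R: (((6*(6+y))*z)+(3+0)) (not simplifiable)
  at RL: ((6*(6+y))*z) (not simplifiable)
  at RLL: (6*(6+y)) (not simplifiable)
  at RLLR: (6+y) (not simplifiable)
  at RR: (3+0) (SIMPLIFIABLE)
Found simplifiable subexpr at path root: (0+(((6*(6+y))*z)+(3+0)))
One SIMPLIFY step would give: (((6*(6+y))*z)+(3+0))
-> NOT in normal form.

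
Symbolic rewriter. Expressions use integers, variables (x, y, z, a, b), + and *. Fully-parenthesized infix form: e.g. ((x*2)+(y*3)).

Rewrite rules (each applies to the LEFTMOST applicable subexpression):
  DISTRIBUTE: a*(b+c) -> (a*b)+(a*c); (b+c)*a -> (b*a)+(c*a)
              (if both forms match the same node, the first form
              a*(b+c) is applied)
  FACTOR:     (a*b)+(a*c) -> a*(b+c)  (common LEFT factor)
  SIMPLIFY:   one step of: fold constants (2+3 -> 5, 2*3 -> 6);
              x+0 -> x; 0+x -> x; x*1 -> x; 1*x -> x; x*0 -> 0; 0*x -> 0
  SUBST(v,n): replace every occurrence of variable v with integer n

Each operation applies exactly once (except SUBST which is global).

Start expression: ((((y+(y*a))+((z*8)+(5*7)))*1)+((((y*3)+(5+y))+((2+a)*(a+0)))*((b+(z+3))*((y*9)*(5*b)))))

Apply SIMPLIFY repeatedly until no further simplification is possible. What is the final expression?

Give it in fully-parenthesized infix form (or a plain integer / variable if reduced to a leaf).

Start: ((((y+(y*a))+((z*8)+(5*7)))*1)+((((y*3)+(5+y))+((2+a)*(a+0)))*((b+(z+3))*((y*9)*(5*b)))))
Step 1: at L: (((y+(y*a))+((z*8)+(5*7)))*1) -> ((y+(y*a))+((z*8)+(5*7))); overall: ((((y+(y*a))+((z*8)+(5*7)))*1)+((((y*3)+(5+y))+((2+a)*(a+0)))*((b+(z+3))*((y*9)*(5*b))))) -> (((y+(y*a))+((z*8)+(5*7)))+((((y*3)+(5+y))+((2+a)*(a+0)))*((b+(z+3))*((y*9)*(5*b)))))
Step 2: at LRR: (5*7) -> 35; overall: (((y+(y*a))+((z*8)+(5*7)))+((((y*3)+(5+y))+((2+a)*(a+0)))*((b+(z+3))*((y*9)*(5*b))))) -> (((y+(y*a))+((z*8)+35))+((((y*3)+(5+y))+((2+a)*(a+0)))*((b+(z+3))*((y*9)*(5*b)))))
Step 3: at RLRR: (a+0) -> a; overall: (((y+(y*a))+((z*8)+35))+((((y*3)+(5+y))+((2+a)*(a+0)))*((b+(z+3))*((y*9)*(5*b))))) -> (((y+(y*a))+((z*8)+35))+((((y*3)+(5+y))+((2+a)*a))*((b+(z+3))*((y*9)*(5*b)))))
Fixed point: (((y+(y*a))+((z*8)+35))+((((y*3)+(5+y))+((2+a)*a))*((b+(z+3))*((y*9)*(5*b)))))

Answer: (((y+(y*a))+((z*8)+35))+((((y*3)+(5+y))+((2+a)*a))*((b+(z+3))*((y*9)*(5*b)))))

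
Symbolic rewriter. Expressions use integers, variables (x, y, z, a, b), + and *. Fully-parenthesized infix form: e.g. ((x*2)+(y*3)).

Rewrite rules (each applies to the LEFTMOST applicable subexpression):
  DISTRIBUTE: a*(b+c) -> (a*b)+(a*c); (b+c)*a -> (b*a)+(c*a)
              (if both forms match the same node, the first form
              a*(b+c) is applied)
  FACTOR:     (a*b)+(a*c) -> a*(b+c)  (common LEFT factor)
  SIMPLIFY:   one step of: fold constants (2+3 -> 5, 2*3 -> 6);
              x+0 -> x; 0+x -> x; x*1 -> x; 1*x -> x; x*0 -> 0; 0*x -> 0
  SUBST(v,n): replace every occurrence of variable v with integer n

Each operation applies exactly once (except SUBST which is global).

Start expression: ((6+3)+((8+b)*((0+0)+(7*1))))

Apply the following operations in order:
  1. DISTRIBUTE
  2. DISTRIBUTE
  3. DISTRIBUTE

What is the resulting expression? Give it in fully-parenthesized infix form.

Answer: ((6+3)+((((8*0)+(b*0))+((8+b)*0))+((8+b)*(7*1))))

Derivation:
Start: ((6+3)+((8+b)*((0+0)+(7*1))))
Apply DISTRIBUTE at R (target: ((8+b)*((0+0)+(7*1)))): ((6+3)+((8+b)*((0+0)+(7*1)))) -> ((6+3)+(((8+b)*(0+0))+((8+b)*(7*1))))
Apply DISTRIBUTE at RL (target: ((8+b)*(0+0))): ((6+3)+(((8+b)*(0+0))+((8+b)*(7*1)))) -> ((6+3)+((((8+b)*0)+((8+b)*0))+((8+b)*(7*1))))
Apply DISTRIBUTE at RLL (target: ((8+b)*0)): ((6+3)+((((8+b)*0)+((8+b)*0))+((8+b)*(7*1)))) -> ((6+3)+((((8*0)+(b*0))+((8+b)*0))+((8+b)*(7*1))))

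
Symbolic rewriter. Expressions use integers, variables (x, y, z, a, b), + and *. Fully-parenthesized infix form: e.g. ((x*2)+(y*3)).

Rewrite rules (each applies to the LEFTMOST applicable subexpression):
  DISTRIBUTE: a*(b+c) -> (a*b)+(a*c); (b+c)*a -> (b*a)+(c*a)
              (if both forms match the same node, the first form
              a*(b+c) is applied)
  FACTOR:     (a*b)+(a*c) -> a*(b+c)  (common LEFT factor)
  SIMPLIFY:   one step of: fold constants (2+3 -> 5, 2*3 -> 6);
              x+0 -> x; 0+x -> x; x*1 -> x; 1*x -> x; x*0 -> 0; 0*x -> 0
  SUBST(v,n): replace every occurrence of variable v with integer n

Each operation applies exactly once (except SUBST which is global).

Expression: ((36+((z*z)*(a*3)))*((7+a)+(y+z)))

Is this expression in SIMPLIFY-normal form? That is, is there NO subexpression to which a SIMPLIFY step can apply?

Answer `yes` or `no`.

Answer: yes

Derivation:
Expression: ((36+((z*z)*(a*3)))*((7+a)+(y+z)))
Scanning for simplifiable subexpressions (pre-order)...
  at root: ((36+((z*z)*(a*3)))*((7+a)+(y+z))) (not simplifiable)
  at L: (36+((z*z)*(a*3))) (not simplifiable)
  at LR: ((z*z)*(a*3)) (not simplifiable)
  at LRL: (z*z) (not simplifiable)
  at LRR: (a*3) (not simplifiable)
  at R: ((7+a)+(y+z)) (not simplifiable)
  at RL: (7+a) (not simplifiable)
  at RR: (y+z) (not simplifiable)
Result: no simplifiable subexpression found -> normal form.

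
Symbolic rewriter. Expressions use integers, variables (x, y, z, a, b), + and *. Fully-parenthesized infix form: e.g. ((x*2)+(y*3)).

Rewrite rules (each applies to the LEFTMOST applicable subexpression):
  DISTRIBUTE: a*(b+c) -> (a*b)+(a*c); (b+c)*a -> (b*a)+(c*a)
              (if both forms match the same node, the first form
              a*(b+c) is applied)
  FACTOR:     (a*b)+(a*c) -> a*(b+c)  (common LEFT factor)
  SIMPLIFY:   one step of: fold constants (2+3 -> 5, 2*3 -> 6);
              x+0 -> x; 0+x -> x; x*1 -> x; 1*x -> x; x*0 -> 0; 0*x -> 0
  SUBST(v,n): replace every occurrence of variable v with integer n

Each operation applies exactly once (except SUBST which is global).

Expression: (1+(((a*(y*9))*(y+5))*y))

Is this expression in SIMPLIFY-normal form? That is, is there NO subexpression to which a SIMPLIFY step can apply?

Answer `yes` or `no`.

Expression: (1+(((a*(y*9))*(y+5))*y))
Scanning for simplifiable subexpressions (pre-order)...
  at root: (1+(((a*(y*9))*(y+5))*y)) (not simplifiable)
  at R: (((a*(y*9))*(y+5))*y) (not simplifiable)
  at RL: ((a*(y*9))*(y+5)) (not simplifiable)
  at RLL: (a*(y*9)) (not simplifiable)
  at RLLR: (y*9) (not simplifiable)
  at RLR: (y+5) (not simplifiable)
Result: no simplifiable subexpression found -> normal form.

Answer: yes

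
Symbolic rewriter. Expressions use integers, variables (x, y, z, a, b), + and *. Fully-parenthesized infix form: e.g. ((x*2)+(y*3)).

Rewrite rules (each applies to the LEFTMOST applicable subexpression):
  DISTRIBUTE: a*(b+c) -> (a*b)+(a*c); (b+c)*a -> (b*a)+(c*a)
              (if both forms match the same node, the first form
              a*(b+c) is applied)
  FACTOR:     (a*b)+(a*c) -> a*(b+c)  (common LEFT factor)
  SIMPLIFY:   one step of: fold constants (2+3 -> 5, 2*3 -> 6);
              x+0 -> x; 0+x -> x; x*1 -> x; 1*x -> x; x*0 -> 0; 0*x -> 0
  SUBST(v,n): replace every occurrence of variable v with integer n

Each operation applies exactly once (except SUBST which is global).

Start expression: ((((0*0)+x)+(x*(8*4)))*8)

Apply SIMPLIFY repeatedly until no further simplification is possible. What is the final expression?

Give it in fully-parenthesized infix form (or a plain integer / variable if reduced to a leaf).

Start: ((((0*0)+x)+(x*(8*4)))*8)
Step 1: at LLL: (0*0) -> 0; overall: ((((0*0)+x)+(x*(8*4)))*8) -> (((0+x)+(x*(8*4)))*8)
Step 2: at LL: (0+x) -> x; overall: (((0+x)+(x*(8*4)))*8) -> ((x+(x*(8*4)))*8)
Step 3: at LRR: (8*4) -> 32; overall: ((x+(x*(8*4)))*8) -> ((x+(x*32))*8)
Fixed point: ((x+(x*32))*8)

Answer: ((x+(x*32))*8)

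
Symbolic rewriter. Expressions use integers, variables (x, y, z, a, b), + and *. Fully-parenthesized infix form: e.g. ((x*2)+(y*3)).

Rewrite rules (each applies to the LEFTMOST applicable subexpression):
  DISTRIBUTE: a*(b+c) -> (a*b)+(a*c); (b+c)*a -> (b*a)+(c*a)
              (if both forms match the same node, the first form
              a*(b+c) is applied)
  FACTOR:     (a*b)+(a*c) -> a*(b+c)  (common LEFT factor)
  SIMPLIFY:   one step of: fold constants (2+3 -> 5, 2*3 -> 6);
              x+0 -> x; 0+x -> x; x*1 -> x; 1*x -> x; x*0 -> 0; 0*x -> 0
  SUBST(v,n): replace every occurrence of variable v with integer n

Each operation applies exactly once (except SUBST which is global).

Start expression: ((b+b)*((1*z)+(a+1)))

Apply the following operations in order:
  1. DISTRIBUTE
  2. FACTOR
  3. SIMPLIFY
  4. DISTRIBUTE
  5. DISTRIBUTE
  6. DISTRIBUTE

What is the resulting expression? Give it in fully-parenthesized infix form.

Start: ((b+b)*((1*z)+(a+1)))
Apply DISTRIBUTE at root (target: ((b+b)*((1*z)+(a+1)))): ((b+b)*((1*z)+(a+1))) -> (((b+b)*(1*z))+((b+b)*(a+1)))
Apply FACTOR at root (target: (((b+b)*(1*z))+((b+b)*(a+1)))): (((b+b)*(1*z))+((b+b)*(a+1))) -> ((b+b)*((1*z)+(a+1)))
Apply SIMPLIFY at RL (target: (1*z)): ((b+b)*((1*z)+(a+1))) -> ((b+b)*(z+(a+1)))
Apply DISTRIBUTE at root (target: ((b+b)*(z+(a+1)))): ((b+b)*(z+(a+1))) -> (((b+b)*z)+((b+b)*(a+1)))
Apply DISTRIBUTE at L (target: ((b+b)*z)): (((b+b)*z)+((b+b)*(a+1))) -> (((b*z)+(b*z))+((b+b)*(a+1)))
Apply DISTRIBUTE at R (target: ((b+b)*(a+1))): (((b*z)+(b*z))+((b+b)*(a+1))) -> (((b*z)+(b*z))+(((b+b)*a)+((b+b)*1)))

Answer: (((b*z)+(b*z))+(((b+b)*a)+((b+b)*1)))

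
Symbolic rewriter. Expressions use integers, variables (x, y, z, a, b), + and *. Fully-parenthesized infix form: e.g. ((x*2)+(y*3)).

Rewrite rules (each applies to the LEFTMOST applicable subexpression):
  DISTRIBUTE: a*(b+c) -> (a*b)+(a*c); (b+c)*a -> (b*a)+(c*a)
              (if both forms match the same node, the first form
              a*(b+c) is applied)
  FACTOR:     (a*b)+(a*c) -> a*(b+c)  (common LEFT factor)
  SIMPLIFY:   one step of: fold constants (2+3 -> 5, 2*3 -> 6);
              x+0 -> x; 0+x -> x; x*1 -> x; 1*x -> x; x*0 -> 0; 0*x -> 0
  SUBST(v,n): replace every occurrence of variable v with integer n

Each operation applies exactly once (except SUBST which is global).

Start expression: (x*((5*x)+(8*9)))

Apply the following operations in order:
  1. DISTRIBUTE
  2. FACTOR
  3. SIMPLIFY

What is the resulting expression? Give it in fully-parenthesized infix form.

Start: (x*((5*x)+(8*9)))
Apply DISTRIBUTE at root (target: (x*((5*x)+(8*9)))): (x*((5*x)+(8*9))) -> ((x*(5*x))+(x*(8*9)))
Apply FACTOR at root (target: ((x*(5*x))+(x*(8*9)))): ((x*(5*x))+(x*(8*9))) -> (x*((5*x)+(8*9)))
Apply SIMPLIFY at RR (target: (8*9)): (x*((5*x)+(8*9))) -> (x*((5*x)+72))

Answer: (x*((5*x)+72))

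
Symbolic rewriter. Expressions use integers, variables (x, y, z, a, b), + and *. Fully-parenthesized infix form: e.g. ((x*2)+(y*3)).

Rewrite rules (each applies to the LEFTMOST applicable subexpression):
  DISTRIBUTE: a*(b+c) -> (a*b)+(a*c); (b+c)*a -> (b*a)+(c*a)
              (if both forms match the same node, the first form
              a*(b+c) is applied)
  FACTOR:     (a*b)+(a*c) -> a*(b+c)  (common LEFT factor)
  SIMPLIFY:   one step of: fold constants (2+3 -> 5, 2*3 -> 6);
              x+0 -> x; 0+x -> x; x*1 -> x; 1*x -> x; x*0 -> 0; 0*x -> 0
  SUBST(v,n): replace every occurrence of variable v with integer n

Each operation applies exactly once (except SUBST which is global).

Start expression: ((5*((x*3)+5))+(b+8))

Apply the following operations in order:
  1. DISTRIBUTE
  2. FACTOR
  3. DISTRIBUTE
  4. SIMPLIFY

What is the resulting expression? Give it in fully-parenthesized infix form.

Answer: (((5*(x*3))+25)+(b+8))

Derivation:
Start: ((5*((x*3)+5))+(b+8))
Apply DISTRIBUTE at L (target: (5*((x*3)+5))): ((5*((x*3)+5))+(b+8)) -> (((5*(x*3))+(5*5))+(b+8))
Apply FACTOR at L (target: ((5*(x*3))+(5*5))): (((5*(x*3))+(5*5))+(b+8)) -> ((5*((x*3)+5))+(b+8))
Apply DISTRIBUTE at L (target: (5*((x*3)+5))): ((5*((x*3)+5))+(b+8)) -> (((5*(x*3))+(5*5))+(b+8))
Apply SIMPLIFY at LR (target: (5*5)): (((5*(x*3))+(5*5))+(b+8)) -> (((5*(x*3))+25)+(b+8))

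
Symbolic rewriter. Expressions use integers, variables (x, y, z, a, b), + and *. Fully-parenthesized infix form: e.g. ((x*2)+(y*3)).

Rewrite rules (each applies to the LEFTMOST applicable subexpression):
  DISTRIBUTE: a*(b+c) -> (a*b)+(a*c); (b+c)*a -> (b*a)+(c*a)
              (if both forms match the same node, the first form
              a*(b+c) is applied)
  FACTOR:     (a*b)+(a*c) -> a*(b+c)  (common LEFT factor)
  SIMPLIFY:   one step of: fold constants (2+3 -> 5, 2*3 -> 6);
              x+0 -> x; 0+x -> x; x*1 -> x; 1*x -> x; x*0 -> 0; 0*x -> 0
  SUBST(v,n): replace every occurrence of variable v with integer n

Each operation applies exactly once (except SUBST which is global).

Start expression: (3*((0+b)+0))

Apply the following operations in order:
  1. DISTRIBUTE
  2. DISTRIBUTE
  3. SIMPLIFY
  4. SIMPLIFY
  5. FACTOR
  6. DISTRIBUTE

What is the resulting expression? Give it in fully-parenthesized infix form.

Start: (3*((0+b)+0))
Apply DISTRIBUTE at root (target: (3*((0+b)+0))): (3*((0+b)+0)) -> ((3*(0+b))+(3*0))
Apply DISTRIBUTE at L (target: (3*(0+b))): ((3*(0+b))+(3*0)) -> (((3*0)+(3*b))+(3*0))
Apply SIMPLIFY at LL (target: (3*0)): (((3*0)+(3*b))+(3*0)) -> ((0+(3*b))+(3*0))
Apply SIMPLIFY at L (target: (0+(3*b))): ((0+(3*b))+(3*0)) -> ((3*b)+(3*0))
Apply FACTOR at root (target: ((3*b)+(3*0))): ((3*b)+(3*0)) -> (3*(b+0))
Apply DISTRIBUTE at root (target: (3*(b+0))): (3*(b+0)) -> ((3*b)+(3*0))

Answer: ((3*b)+(3*0))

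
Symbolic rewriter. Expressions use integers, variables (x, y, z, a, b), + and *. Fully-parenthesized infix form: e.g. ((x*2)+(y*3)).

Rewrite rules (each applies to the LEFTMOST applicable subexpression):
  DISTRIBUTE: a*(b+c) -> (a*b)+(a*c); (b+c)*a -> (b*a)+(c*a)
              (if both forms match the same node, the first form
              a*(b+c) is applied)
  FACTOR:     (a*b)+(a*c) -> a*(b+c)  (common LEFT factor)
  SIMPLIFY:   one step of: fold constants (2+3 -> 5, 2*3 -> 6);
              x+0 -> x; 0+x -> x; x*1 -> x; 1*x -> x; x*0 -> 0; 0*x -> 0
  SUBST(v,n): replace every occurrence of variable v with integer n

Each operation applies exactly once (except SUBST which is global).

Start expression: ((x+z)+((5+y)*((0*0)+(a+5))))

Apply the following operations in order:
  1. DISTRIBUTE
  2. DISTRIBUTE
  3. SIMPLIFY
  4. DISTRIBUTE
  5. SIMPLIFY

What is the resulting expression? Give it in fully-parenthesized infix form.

Answer: ((x+z)+((0+(y*(0*0)))+(((5+y)*a)+((5+y)*5))))

Derivation:
Start: ((x+z)+((5+y)*((0*0)+(a+5))))
Apply DISTRIBUTE at R (target: ((5+y)*((0*0)+(a+5)))): ((x+z)+((5+y)*((0*0)+(a+5)))) -> ((x+z)+(((5+y)*(0*0))+((5+y)*(a+5))))
Apply DISTRIBUTE at RL (target: ((5+y)*(0*0))): ((x+z)+(((5+y)*(0*0))+((5+y)*(a+5)))) -> ((x+z)+(((5*(0*0))+(y*(0*0)))+((5+y)*(a+5))))
Apply SIMPLIFY at RLLR (target: (0*0)): ((x+z)+(((5*(0*0))+(y*(0*0)))+((5+y)*(a+5)))) -> ((x+z)+(((5*0)+(y*(0*0)))+((5+y)*(a+5))))
Apply DISTRIBUTE at RR (target: ((5+y)*(a+5))): ((x+z)+(((5*0)+(y*(0*0)))+((5+y)*(a+5)))) -> ((x+z)+(((5*0)+(y*(0*0)))+(((5+y)*a)+((5+y)*5))))
Apply SIMPLIFY at RLL (target: (5*0)): ((x+z)+(((5*0)+(y*(0*0)))+(((5+y)*a)+((5+y)*5)))) -> ((x+z)+((0+(y*(0*0)))+(((5+y)*a)+((5+y)*5))))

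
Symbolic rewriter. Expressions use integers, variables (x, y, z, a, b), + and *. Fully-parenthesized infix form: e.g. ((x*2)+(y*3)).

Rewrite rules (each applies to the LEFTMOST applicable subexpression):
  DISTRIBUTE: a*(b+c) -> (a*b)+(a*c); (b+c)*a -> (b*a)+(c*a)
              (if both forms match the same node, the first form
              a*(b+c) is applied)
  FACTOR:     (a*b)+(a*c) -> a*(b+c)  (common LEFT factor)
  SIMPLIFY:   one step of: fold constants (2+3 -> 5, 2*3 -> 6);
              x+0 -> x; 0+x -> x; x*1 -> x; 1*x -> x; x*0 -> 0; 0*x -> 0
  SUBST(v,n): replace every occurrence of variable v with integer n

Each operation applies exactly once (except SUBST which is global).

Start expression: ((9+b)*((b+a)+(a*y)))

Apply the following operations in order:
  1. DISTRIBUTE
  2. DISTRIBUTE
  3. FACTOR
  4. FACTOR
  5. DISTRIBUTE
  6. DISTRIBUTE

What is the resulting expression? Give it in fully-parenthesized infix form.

Answer: ((((9+b)*b)+((9+b)*a))+((9+b)*(a*y)))

Derivation:
Start: ((9+b)*((b+a)+(a*y)))
Apply DISTRIBUTE at root (target: ((9+b)*((b+a)+(a*y)))): ((9+b)*((b+a)+(a*y))) -> (((9+b)*(b+a))+((9+b)*(a*y)))
Apply DISTRIBUTE at L (target: ((9+b)*(b+a))): (((9+b)*(b+a))+((9+b)*(a*y))) -> ((((9+b)*b)+((9+b)*a))+((9+b)*(a*y)))
Apply FACTOR at L (target: (((9+b)*b)+((9+b)*a))): ((((9+b)*b)+((9+b)*a))+((9+b)*(a*y))) -> (((9+b)*(b+a))+((9+b)*(a*y)))
Apply FACTOR at root (target: (((9+b)*(b+a))+((9+b)*(a*y)))): (((9+b)*(b+a))+((9+b)*(a*y))) -> ((9+b)*((b+a)+(a*y)))
Apply DISTRIBUTE at root (target: ((9+b)*((b+a)+(a*y)))): ((9+b)*((b+a)+(a*y))) -> (((9+b)*(b+a))+((9+b)*(a*y)))
Apply DISTRIBUTE at L (target: ((9+b)*(b+a))): (((9+b)*(b+a))+((9+b)*(a*y))) -> ((((9+b)*b)+((9+b)*a))+((9+b)*(a*y)))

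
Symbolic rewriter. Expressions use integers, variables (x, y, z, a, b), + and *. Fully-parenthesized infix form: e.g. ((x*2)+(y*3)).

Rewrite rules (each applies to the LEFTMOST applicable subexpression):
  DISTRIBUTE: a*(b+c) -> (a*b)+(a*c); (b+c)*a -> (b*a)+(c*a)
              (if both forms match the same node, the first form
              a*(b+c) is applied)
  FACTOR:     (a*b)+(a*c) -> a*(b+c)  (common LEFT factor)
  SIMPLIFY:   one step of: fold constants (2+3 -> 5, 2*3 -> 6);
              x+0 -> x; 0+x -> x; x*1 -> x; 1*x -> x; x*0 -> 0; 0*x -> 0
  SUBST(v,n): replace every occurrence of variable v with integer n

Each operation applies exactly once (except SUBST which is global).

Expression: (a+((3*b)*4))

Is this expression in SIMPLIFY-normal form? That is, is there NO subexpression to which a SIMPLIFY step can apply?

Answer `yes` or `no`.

Answer: yes

Derivation:
Expression: (a+((3*b)*4))
Scanning for simplifiable subexpressions (pre-order)...
  at root: (a+((3*b)*4)) (not simplifiable)
  at R: ((3*b)*4) (not simplifiable)
  at RL: (3*b) (not simplifiable)
Result: no simplifiable subexpression found -> normal form.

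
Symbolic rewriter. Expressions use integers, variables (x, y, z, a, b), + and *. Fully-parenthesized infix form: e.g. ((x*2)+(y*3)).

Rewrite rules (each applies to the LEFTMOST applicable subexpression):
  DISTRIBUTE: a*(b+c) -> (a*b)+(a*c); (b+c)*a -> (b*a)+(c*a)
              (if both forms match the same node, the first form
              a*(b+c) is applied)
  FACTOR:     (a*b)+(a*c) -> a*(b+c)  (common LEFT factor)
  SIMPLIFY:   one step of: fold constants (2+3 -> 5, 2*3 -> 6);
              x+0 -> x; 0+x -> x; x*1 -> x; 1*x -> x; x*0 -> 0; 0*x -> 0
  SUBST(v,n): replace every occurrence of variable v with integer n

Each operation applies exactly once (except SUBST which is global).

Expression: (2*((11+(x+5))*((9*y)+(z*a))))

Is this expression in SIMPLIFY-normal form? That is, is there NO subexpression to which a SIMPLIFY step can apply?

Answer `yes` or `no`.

Answer: yes

Derivation:
Expression: (2*((11+(x+5))*((9*y)+(z*a))))
Scanning for simplifiable subexpressions (pre-order)...
  at root: (2*((11+(x+5))*((9*y)+(z*a)))) (not simplifiable)
  at R: ((11+(x+5))*((9*y)+(z*a))) (not simplifiable)
  at RL: (11+(x+5)) (not simplifiable)
  at RLR: (x+5) (not simplifiable)
  at RR: ((9*y)+(z*a)) (not simplifiable)
  at RRL: (9*y) (not simplifiable)
  at RRR: (z*a) (not simplifiable)
Result: no simplifiable subexpression found -> normal form.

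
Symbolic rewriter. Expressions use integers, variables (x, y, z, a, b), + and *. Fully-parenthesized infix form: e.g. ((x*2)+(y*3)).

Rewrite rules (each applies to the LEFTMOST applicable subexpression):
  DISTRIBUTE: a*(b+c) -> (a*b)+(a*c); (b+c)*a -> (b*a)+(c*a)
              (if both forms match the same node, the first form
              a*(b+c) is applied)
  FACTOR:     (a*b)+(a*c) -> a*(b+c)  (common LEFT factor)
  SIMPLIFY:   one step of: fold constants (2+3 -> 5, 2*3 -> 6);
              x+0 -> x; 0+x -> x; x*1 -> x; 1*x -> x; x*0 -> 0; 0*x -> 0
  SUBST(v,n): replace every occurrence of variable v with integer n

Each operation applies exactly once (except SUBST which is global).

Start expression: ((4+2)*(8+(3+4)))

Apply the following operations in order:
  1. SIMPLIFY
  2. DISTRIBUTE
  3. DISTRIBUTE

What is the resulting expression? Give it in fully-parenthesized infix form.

Answer: ((6*8)+((6*3)+(6*4)))

Derivation:
Start: ((4+2)*(8+(3+4)))
Apply SIMPLIFY at L (target: (4+2)): ((4+2)*(8+(3+4))) -> (6*(8+(3+4)))
Apply DISTRIBUTE at root (target: (6*(8+(3+4)))): (6*(8+(3+4))) -> ((6*8)+(6*(3+4)))
Apply DISTRIBUTE at R (target: (6*(3+4))): ((6*8)+(6*(3+4))) -> ((6*8)+((6*3)+(6*4)))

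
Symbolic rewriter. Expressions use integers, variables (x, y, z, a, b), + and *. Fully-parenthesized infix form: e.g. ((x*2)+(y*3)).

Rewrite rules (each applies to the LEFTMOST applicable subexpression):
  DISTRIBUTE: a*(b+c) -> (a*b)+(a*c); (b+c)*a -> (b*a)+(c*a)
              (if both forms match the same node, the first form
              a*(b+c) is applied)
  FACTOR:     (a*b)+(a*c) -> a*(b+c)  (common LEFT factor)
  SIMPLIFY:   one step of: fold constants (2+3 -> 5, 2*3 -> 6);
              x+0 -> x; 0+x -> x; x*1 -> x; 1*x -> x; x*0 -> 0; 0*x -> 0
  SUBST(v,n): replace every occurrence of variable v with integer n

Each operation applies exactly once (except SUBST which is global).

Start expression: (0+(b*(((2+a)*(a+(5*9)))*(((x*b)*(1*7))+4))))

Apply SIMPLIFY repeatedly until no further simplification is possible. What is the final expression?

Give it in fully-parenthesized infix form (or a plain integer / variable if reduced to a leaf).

Answer: (b*(((2+a)*(a+45))*(((x*b)*7)+4)))

Derivation:
Start: (0+(b*(((2+a)*(a+(5*9)))*(((x*b)*(1*7))+4))))
Step 1: at root: (0+(b*(((2+a)*(a+(5*9)))*(((x*b)*(1*7))+4)))) -> (b*(((2+a)*(a+(5*9)))*(((x*b)*(1*7))+4))); overall: (0+(b*(((2+a)*(a+(5*9)))*(((x*b)*(1*7))+4)))) -> (b*(((2+a)*(a+(5*9)))*(((x*b)*(1*7))+4)))
Step 2: at RLRR: (5*9) -> 45; overall: (b*(((2+a)*(a+(5*9)))*(((x*b)*(1*7))+4))) -> (b*(((2+a)*(a+45))*(((x*b)*(1*7))+4)))
Step 3: at RRLR: (1*7) -> 7; overall: (b*(((2+a)*(a+45))*(((x*b)*(1*7))+4))) -> (b*(((2+a)*(a+45))*(((x*b)*7)+4)))
Fixed point: (b*(((2+a)*(a+45))*(((x*b)*7)+4)))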